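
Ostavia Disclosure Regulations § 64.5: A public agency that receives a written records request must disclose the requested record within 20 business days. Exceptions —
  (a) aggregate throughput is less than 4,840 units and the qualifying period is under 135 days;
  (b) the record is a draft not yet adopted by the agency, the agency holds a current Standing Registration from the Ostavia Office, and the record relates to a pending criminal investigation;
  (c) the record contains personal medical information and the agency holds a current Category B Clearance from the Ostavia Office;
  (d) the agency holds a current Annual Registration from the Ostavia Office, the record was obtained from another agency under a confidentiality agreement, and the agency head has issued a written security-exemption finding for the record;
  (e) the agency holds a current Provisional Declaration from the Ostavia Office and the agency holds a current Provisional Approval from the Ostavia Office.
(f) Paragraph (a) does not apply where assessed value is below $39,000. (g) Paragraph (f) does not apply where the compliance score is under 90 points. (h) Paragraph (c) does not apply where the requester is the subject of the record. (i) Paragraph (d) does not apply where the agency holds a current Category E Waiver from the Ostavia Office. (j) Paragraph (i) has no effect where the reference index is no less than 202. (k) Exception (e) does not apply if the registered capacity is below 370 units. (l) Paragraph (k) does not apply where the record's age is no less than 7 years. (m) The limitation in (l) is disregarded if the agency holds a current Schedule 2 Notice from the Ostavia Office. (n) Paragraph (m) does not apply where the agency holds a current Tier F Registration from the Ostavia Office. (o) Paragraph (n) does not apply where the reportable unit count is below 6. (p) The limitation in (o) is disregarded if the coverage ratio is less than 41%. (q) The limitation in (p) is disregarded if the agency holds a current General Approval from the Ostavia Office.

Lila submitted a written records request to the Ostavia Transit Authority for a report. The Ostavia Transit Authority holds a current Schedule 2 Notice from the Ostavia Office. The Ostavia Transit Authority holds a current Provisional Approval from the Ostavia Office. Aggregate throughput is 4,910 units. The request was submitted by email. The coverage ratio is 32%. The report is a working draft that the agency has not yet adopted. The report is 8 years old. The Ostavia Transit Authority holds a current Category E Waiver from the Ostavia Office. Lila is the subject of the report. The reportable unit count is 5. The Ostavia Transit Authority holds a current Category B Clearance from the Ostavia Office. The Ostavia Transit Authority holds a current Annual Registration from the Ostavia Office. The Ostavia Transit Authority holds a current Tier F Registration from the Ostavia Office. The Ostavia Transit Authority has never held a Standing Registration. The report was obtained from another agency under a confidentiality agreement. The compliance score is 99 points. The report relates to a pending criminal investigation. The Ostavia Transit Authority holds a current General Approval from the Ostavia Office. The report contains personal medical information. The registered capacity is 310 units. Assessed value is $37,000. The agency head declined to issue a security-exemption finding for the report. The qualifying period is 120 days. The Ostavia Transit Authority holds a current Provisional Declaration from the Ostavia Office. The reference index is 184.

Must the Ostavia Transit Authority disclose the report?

Exception (a) requires that aggregate throughput is less than 4,840 units; but aggregate throughput is 4,910 units, not less than 4,840 units, so (a) is unavailable.
Exception (b) fails — no current Standing Registration is held.
Exception (c)'s conditions are all satisfied: the report contains personal medical information; a current Category B Clearance is held. However, paragraph (h) must be considered: (h) operates against (c): Lila is the subject of the report. So (c) is unavailable.
Exception (d) does not apply: the agency head declined to issue a security-exemption finding.
Exception (e) is satisfied on its face — a current Provisional Declaration is held; a current Provisional Approval is held. Turning to paragraphs (k)–(q): (k) operates against (e): the registered capacity is 310 units, below the 370 units limit. (l) would limit (k) — the record's age is 8 years, meeting the 7 years threshold — but (m) sets (l) aside: (m) operates — a current Schedule 2 Notice is held. (n) is engaged (a current Tier F Registration is held), but yields to (o): (o) operates against (n): the reportable unit count is 5, below the 6 limit. (p) would limit (o) — the coverage ratio is 32%, less than the 41% limit — but (q) sets (p) aside: (q) operates against (p): a current General Approval is held. (e) is therefore removed.
No exception applies. The general rule governs.

Yes — the Ostavia Transit Authority must disclose the report.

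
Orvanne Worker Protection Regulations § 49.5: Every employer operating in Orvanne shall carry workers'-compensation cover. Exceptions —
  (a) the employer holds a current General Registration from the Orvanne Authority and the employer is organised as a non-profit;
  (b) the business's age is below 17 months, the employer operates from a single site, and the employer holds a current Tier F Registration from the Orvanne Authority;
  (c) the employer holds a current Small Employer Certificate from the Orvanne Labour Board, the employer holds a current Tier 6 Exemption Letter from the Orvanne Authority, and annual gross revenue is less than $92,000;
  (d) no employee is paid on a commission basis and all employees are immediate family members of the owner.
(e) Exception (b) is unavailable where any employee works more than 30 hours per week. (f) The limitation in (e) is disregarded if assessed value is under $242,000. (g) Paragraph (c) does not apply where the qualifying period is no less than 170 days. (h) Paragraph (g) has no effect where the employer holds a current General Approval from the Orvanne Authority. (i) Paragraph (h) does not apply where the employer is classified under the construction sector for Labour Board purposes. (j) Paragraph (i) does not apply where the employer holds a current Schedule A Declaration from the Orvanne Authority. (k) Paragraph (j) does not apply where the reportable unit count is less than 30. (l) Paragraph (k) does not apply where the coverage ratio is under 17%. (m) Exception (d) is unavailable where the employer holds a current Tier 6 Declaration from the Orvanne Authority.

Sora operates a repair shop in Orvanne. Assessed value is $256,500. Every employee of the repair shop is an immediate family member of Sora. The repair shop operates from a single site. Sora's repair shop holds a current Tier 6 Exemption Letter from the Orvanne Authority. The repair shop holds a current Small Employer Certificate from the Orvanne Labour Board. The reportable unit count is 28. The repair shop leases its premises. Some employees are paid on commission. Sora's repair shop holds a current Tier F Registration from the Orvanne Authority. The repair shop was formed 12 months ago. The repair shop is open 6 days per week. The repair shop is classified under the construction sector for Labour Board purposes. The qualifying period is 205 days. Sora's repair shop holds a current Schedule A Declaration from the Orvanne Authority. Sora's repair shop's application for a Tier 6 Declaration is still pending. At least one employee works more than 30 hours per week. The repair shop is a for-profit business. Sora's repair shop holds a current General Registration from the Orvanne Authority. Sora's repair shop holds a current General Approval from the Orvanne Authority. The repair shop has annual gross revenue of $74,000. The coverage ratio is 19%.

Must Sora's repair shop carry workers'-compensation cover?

Yes — Sora's repair shop must carry workers'-compensation cover.

Exception (a) does not apply: the employer is for-profit.
Exception (b) is satisfied on its face — the business's age is 12 months, below the 17 months limit; the employer operates from a single site; a current Tier F Registration is held. But applying paragraphs (e)–(f): (e) operates — at least one employee exceeds 30 hours/week. (f) is not triggered (assessed value is $256,500, not under $242,000), so (e) stands. (b) is therefore removed.
All of (c)'s requirements are met (a current Small Employer Certificate is held; a current Tier 6 Exemption Letter is held; annual gross revenue is $74,000, less than the $92,000 limit). Turning to paragraphs (g)–(l): (g) applies — the qualifying period is 205 days, meeting the 170 days threshold. (h) would limit (g) — a current General Approval is held — but (i) sets (h) aside: (i) operates against (h): the repair shop is classified under the construction sector. (j) is engaged (a current Schedule A Declaration is held), but yields to (k): (k) operates against (j): the reportable unit count is 28, less than the 30 limit. (l), which would lift (k), is not triggered — the coverage ratio is 19%, not under 17%. Exception (c) does not apply.
Exception (d) fails — some employees are paid on commission.
No exception is made out. Sora's repair shop falls within the general rule.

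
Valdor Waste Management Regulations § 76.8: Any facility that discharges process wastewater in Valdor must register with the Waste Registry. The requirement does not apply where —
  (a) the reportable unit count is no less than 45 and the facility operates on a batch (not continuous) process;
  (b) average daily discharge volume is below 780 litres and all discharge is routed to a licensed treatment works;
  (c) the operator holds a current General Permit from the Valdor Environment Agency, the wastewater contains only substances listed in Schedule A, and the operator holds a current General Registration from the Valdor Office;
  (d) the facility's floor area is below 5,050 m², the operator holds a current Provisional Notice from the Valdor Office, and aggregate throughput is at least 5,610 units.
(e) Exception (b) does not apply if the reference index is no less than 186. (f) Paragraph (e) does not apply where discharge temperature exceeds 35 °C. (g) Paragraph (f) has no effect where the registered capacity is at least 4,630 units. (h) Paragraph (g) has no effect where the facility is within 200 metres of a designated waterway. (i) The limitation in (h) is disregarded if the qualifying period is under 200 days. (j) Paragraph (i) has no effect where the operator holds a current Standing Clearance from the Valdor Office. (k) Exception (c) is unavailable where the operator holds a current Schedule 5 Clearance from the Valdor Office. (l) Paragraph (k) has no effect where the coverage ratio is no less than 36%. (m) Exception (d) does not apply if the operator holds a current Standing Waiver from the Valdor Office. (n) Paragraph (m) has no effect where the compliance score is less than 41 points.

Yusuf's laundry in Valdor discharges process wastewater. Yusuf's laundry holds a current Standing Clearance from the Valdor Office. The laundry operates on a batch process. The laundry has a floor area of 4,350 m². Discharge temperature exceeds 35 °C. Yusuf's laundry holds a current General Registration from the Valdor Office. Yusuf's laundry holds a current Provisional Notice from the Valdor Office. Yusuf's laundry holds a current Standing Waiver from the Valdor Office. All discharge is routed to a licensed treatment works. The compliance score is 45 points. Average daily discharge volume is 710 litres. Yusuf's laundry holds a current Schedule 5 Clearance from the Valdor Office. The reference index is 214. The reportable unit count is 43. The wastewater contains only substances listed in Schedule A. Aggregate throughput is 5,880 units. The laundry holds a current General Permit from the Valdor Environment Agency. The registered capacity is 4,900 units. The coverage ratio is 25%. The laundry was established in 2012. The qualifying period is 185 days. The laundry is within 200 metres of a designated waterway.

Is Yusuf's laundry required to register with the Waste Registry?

No — exception (b) applies; Yusuf's laundry is not required to register with the Waste Registry.

Exception (a) does not apply: the reportable unit count is 43, short of 45.
Exception (b) is satisfied on its face — average daily discharge volume is 710 litres, below the 780 litres limit; discharge is routed to a licensed treatment works. Considering the limiting provisions: (e) would limit (b) — the reference index is 214, meeting the 186 threshold — but (f) sets (e) aside: (f) operates against (e): discharge temperature exceeds 35 °C. (g) would limit (f) — the registered capacity is 4,900 units, meeting the 4,630 units threshold — but (h) sets (g) aside: (h) operates against (g): the laundry is within 200 m of a designated waterway. (i) would limit (h) — the qualifying period is 185 days, under the 200 days limit — but (j) sets (i) aside: (j) applies — a current Standing Clearance is held. (b) remains available.
Exception (c) is satisfied on its face — a current General Permit is held; the wastewater is Schedule-A-only; a current General Registration is held. Turning to paragraphs (k)–(l): (k) operates against (c): a current Schedule 5 Clearance is held. (l), which would lift (k), is inapplicable — the coverage ratio is 25%, short of 36%. (c) is therefore removed.
Exception (d)'s conditions are all satisfied: the facility's floor area is 4,350 m², below the 5,050 m² limit; a current Provisional Notice is held; aggregate throughput is 5,880 units, meeting the 5,610 units threshold. However, paragraphs (m)–(n) must be considered: (m) operates — a current Standing Waiver is held. (n), which would lift (m), is not triggered — the compliance score is 45 points, not less than 41 points. (d) is therefore removed.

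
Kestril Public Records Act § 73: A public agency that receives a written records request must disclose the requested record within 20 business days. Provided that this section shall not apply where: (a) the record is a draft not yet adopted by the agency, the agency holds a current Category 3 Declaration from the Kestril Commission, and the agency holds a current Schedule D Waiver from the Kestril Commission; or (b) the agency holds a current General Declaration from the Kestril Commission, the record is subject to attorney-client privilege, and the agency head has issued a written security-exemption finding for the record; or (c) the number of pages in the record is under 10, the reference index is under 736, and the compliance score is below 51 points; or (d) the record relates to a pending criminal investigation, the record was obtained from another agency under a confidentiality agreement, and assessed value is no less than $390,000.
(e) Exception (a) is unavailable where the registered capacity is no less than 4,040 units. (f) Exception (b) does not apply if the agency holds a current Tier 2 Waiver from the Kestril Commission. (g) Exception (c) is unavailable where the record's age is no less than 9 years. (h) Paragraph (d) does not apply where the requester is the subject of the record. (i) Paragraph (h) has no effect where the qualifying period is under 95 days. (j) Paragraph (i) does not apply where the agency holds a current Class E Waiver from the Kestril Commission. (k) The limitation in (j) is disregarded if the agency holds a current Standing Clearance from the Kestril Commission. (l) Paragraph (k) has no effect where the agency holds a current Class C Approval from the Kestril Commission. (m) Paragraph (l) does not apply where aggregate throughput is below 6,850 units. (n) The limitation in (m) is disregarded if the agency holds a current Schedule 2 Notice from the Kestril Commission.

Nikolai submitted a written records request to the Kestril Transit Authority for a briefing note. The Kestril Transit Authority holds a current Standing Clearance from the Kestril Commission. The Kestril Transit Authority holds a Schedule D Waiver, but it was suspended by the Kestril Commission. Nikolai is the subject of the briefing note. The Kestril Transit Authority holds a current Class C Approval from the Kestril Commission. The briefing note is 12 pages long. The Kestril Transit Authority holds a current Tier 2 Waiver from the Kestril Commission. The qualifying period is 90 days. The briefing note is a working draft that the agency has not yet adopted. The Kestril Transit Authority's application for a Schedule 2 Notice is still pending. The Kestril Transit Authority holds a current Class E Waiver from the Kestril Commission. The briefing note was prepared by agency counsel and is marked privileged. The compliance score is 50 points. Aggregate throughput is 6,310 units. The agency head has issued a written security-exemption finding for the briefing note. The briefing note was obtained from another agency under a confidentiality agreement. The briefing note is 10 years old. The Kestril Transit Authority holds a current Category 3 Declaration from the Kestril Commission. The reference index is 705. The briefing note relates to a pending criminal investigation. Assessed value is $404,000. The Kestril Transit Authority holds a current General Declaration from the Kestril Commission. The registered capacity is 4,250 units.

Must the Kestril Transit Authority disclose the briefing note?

No — exception (d) applies; the Kestril Transit Authority is not required to disclose the briefing note.

Exception (a) fails — there is no Schedule D Waiver in force.
Exception (b): a current General Declaration is held; the briefing note is privileged; a written security-exemption finding has been issued — every condition holds. Turning to paragraph (f): (f) operates against (b): a current Tier 2 Waiver is held. Exception (b) does not apply.
Exception (c) requires that the number of pages in the record is under 10; but the number of pages in the record is 12, not under 10, so (c) is unavailable.
Exception (d): the briefing note relates to a pending investigation; the briefing note was obtained under a confidentiality agreement; assessed value is $404,000, meeting the $390,000 threshold — every condition holds. As to paragraphs (h)–(n): (h) is triggered (Nikolai is the subject of the briefing note), but yields to (i): (i) operates — the qualifying period is 90 days, under the 95 days limit. (j) would limit (i) — a current Class E Waiver is held — but (k) sets (j) aside: (k) operates against (j): a current Standing Clearance is held. (l) would limit (k) — a current Class C Approval is held — but (m) sets (l) aside: (m) operates against (l): aggregate throughput is 6,310 units, below the 6,850 units limit. (n) is inapplicable (there is no Schedule 2 Notice in force), so (m) stands. So (d) applies.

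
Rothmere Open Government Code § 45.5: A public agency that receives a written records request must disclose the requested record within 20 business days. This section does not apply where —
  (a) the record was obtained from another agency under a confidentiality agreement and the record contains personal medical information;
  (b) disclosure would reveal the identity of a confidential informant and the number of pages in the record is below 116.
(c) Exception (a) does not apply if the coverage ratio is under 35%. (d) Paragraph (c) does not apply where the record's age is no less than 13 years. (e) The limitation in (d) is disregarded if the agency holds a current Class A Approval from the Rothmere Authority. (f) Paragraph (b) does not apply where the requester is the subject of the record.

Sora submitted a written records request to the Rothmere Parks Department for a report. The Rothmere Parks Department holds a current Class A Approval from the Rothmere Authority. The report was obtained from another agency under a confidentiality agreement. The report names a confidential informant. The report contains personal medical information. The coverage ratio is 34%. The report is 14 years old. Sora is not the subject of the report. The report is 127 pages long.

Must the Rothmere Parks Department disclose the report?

Exception (a): the report was obtained under a confidentiality agreement; the report contains personal medical information — every condition holds. However, paragraphs (c)–(e) must be considered: (c) is triggered — the coverage ratio is 34%, under the 35% limit. (d) operates (the record's age is 14 years, meeting the 13 years threshold), but yields to (e): (e) is engaged — a current Class A Approval is held. So (a) is unavailable.
Exception (b) does not apply: the number of pages in the record is 127, not below 116.
No exception displaces § 45.5.

Yes — the Rothmere Parks Department must disclose the report.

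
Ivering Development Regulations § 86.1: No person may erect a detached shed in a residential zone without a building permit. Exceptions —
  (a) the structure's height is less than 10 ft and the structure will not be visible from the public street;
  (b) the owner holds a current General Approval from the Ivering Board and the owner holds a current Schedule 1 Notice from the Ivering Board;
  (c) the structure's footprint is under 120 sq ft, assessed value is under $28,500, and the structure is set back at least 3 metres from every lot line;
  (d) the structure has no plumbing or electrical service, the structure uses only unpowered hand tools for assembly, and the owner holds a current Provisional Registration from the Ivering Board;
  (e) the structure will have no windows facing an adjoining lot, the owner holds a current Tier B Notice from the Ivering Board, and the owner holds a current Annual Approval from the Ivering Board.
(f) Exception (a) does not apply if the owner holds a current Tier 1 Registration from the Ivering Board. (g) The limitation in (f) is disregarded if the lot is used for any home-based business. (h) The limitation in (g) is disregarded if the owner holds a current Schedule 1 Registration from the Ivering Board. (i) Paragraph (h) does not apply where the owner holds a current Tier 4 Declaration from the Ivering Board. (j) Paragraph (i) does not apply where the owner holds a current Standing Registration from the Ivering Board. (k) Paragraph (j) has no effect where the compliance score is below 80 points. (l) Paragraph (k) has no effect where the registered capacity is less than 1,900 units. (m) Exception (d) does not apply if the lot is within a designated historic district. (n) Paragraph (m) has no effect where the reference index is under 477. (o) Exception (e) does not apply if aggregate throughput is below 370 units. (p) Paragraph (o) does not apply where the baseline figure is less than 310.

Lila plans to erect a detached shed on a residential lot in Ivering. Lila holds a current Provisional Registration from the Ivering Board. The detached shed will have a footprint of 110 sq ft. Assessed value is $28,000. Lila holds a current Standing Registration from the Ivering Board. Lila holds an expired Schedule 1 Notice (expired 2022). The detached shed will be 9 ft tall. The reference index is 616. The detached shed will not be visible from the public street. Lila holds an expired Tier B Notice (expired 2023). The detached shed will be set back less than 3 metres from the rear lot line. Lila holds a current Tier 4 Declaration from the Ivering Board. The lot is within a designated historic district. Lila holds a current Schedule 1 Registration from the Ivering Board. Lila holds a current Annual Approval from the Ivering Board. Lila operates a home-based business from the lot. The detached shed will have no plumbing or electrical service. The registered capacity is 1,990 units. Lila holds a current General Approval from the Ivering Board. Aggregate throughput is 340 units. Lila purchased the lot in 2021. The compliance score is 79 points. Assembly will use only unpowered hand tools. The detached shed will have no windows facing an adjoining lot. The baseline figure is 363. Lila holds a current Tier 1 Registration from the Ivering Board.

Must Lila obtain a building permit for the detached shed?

All of (a)'s requirements are met (the structure's height is 9 ft, less than the 10 ft limit; the structure will not be visible from the street). As to paragraphs (f)–(l): (f) would limit (a) — a current Tier 1 Registration is held — but (g) sets (f) aside: (g) operates against (f): a home-based business operates on the lot. (h) operates (a current Schedule 1 Registration is held), but is overridden by (i): (i) operates — a current Tier 4 Declaration is held. (j) would limit (i) — a current Standing Registration is held — but (k) sets (j) aside: (k) operates against (j): the compliance score is 79 points, below the 80 points limit. (l) is inapplicable (the registered capacity is 1,990 units, not less than 1,900 units), so (k) stands. Exception (a) stands.
Exception (b) requires that the owner holds a current Schedule 1 Notice from the Ivering Board; but no current Schedule 1 Notice is held, so (b) is unavailable.
Exception (c) fails — the rear setback is under 3 m.
Exception (d) is satisfied on its face — there is no plumbing or electrical service; assembly uses only hand tools; a current Provisional Registration is held. However, paragraphs (m)–(n) must be considered: (m) is triggered — the lot is in a historic district. (n) is inapplicable (the reference index is 616, not under 477), so (m) stands. (d) is therefore removed.
Exception (e) requires that the owner holds a current Tier B Notice from the Ivering Board; but the Tier B Notice is not current, so (e) is unavailable.

No — exception (a) applies; Lila does not need a building permit.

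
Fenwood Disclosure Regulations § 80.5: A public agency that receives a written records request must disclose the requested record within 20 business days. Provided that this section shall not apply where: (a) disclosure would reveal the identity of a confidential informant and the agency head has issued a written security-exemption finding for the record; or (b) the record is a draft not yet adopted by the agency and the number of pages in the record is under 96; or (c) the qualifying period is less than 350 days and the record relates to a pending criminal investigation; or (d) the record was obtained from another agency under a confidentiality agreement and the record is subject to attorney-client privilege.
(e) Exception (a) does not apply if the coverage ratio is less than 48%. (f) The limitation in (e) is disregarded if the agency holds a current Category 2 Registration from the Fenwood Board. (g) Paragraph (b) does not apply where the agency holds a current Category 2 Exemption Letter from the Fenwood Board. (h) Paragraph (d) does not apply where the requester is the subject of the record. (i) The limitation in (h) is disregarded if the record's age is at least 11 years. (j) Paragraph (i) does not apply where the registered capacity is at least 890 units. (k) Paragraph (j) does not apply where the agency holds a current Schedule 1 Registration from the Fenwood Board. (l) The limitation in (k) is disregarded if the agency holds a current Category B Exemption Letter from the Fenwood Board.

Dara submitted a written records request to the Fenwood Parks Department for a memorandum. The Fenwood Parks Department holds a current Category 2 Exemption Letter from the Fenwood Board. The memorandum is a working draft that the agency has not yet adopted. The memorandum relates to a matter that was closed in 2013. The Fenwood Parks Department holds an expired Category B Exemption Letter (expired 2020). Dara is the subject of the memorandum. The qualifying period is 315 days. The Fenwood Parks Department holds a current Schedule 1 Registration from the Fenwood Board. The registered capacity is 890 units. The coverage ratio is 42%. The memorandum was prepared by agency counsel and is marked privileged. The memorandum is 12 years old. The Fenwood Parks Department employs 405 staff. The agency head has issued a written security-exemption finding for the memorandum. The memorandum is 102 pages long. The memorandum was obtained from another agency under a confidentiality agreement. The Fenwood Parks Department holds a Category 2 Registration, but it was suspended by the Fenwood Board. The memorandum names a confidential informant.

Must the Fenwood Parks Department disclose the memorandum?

Exception (a)'s conditions are all satisfied: the memorandum names a confidential informant; a written security-exemption finding has been issued. Turning to paragraphs (e)–(f): (e) applies — the coverage ratio is 42%, less than the 48% limit. (f) does not operate here (no current Category 2 Registration is held), so (e) stands. So (a) is unavailable.
Exception (b) requires that the number of pages in the record is under 96; but the number of pages in the record is 102, not under 96, so (b) is unavailable.
Exception (c) fails — the memorandum relates to a closed matter.
All of (d)'s requirements are met (the memorandum was obtained under a confidentiality agreement; the memorandum is privileged). As to paragraphs (h)–(l): (h) would limit (d) — Dara is the subject of the memorandum — but (i) sets (h) aside: (i) is engaged — the record's age is 12 years, meeting the 11 years threshold. (j) is triggered (the registered capacity is 890 units, meeting the 890 units threshold), but is displaced by (k): (k) operates against (j): a current Schedule 1 Registration is held. (l), which would lift (k), does not operate here — no current Category B Exemption Letter is held. So (d) applies.

No — exception (d) applies; the Fenwood Parks Department is not required to disclose the memorandum.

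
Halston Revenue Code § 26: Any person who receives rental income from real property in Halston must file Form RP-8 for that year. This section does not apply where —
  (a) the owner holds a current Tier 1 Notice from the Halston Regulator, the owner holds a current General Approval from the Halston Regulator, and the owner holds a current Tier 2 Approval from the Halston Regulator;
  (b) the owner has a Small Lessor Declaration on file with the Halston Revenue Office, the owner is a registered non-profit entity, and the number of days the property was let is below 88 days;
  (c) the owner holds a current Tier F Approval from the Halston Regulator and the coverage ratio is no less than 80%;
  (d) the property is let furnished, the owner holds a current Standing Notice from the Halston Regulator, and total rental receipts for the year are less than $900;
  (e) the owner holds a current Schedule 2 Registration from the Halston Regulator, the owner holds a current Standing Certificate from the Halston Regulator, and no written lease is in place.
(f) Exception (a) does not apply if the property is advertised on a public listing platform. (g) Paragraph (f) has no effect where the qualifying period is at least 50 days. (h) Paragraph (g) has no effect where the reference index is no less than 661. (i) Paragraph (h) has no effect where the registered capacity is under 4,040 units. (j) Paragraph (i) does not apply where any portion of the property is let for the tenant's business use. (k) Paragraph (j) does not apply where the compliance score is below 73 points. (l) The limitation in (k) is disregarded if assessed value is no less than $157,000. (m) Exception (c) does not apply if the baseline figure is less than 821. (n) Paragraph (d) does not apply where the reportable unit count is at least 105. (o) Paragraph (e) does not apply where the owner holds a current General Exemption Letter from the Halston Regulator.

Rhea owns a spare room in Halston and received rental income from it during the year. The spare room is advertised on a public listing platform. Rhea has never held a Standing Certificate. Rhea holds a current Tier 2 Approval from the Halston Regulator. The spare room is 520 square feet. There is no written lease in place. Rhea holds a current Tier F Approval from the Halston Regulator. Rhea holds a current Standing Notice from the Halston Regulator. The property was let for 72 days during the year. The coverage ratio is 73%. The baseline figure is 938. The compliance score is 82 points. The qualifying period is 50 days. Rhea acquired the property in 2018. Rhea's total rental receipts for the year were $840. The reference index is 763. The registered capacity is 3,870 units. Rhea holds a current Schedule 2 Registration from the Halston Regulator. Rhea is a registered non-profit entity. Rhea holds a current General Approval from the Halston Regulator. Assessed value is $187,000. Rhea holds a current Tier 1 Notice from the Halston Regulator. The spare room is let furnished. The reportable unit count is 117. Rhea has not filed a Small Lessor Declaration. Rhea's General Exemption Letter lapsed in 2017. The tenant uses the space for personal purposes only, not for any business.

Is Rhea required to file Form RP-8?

No — exception (a) applies; Rhea is not required to file Form RP-8.

Exception (a)'s conditions are all satisfied: a current Tier 1 Notice is held; a current General Approval is held; a current Tier 2 Approval is held. As to paragraphs (f)–(l): (f) operates (the property is publicly advertised), but is itself disapplied by (g): (g) is engaged — the qualifying period is 50 days, meeting the 50 days threshold. (h) is triggered (the reference index is 763, meeting the 661 threshold), but is overridden by (i): (i) operates against (h): the registered capacity is 3,870 units, under the 4,040 units limit. (j) is inapplicable (the space is used for personal purposes only), so (i) stands. (a) remains available.
Exception (b) requires that the owner has a Small Lessor Declaration on file with the Halston Revenue Office; but no Small Lessor Declaration is on file, so (b) is unavailable.
Exception (c) does not apply: the coverage ratio is 73%, short of 80%.
Exception (d) is satisfied on its face — the property is let furnished; a current Standing Notice is held; total rental receipts for the year are $840, less than the $900 limit. However, paragraph (n) must be considered: (n) operates against (d): the reportable unit count is 117, meeting the 105 threshold. (d) is therefore removed.
Exception (e) does not apply: no current Standing Certificate is held.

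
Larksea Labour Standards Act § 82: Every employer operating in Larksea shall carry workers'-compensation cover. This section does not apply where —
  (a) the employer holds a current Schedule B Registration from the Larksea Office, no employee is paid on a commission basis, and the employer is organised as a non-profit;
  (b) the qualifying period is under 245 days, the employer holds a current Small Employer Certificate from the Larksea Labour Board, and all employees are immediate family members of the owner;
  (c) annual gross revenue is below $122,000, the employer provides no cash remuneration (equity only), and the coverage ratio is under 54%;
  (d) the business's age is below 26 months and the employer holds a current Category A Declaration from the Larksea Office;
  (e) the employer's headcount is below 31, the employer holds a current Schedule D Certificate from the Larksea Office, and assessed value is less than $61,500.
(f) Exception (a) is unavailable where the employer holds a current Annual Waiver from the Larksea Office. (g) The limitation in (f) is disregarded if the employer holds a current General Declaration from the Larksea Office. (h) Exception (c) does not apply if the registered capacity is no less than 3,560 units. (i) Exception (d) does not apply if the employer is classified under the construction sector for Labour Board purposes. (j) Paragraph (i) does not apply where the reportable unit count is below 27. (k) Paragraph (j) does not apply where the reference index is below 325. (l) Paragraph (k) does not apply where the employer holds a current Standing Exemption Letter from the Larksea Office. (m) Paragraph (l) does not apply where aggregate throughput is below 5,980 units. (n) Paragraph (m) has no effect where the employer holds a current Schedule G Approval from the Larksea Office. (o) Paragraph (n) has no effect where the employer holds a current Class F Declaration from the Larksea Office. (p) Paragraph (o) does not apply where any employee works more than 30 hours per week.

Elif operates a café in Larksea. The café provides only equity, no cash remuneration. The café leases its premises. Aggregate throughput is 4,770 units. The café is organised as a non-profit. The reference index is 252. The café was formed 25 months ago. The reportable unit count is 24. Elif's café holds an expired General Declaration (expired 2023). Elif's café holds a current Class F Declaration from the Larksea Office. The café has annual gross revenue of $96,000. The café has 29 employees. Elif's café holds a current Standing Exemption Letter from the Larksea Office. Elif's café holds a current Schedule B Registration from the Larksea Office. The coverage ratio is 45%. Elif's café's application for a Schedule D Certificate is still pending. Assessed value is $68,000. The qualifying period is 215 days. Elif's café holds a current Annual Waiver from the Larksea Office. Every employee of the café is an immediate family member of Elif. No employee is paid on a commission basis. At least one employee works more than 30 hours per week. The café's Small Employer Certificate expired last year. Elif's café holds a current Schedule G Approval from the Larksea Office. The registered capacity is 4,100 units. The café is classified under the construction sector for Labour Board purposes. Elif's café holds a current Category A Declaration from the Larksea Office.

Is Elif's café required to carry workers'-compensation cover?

All of (a)'s requirements are met (a current Schedule B Registration is held; no employee is paid on commission; the employer is a non-profit). However, paragraphs (f)–(g) must be considered: (f) operates — a current Annual Waiver is held. (g) is inapplicable (no current General Declaration is held), so (f) stands. (a) is therefore removed.
Exception (b) fails — the Small Employer Certificate has expired.
Exception (c)'s conditions are all satisfied: annual gross revenue is $96,000, below the $122,000 limit; remuneration is equity-only; the coverage ratio is 45%, under the 54% limit. Turning to paragraph (h): (h) operates against (c): the registered capacity is 4,100 units, meeting the 3,560 units threshold. Exception (c) does not apply.
Exception (d): the business's age is 25 months, below the 26 months limit; a current Category A Declaration is held — every condition holds. As to paragraphs (i)–(p): (i) would limit (d) — the café is classified under the construction sector — but (j) sets (i) aside: (j) applies — the reportable unit count is 24, below the 27 limit. (k) applies (the reference index is 252, below the 325 limit), but is set aside by (l): (l) applies — a current Standing Exemption Letter is held. (m) applies (aggregate throughput is 4,770 units, below the 5,980 units limit), but is overridden by (n): (n) is triggered — a current Schedule G Approval is held. (o) is triggered (a current Class F Declaration is held), but is itself disapplied by (p): (p) applies — at least one employee exceeds 30 hours/week. So (d) applies.
Exception (e) requires that the employer holds a current Schedule D Certificate from the Larksea Office; but there is no Schedule D Certificate in force, so (e) is unavailable.

No — exception (d) applies; Elif's café is not required to carry workers'-compensation cover.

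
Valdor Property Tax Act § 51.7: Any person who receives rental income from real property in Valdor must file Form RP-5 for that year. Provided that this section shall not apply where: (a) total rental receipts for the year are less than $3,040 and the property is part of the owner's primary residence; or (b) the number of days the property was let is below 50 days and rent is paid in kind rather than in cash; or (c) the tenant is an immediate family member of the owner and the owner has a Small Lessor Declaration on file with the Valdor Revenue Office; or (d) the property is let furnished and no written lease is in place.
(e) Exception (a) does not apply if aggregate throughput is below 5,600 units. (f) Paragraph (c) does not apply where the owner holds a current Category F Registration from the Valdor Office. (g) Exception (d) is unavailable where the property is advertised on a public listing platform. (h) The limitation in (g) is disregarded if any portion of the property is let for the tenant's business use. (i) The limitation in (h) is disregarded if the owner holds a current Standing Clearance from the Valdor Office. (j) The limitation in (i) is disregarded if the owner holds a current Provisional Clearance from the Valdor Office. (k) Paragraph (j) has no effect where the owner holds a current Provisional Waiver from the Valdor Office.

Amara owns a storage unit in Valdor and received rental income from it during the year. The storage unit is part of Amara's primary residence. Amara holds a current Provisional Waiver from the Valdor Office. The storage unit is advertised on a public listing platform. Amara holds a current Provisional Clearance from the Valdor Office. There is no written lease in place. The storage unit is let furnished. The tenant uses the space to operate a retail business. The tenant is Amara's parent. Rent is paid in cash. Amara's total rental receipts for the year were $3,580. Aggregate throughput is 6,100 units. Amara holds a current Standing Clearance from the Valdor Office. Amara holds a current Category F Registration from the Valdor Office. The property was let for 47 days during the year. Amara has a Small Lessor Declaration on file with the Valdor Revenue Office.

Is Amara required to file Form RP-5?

Exception (a) fails — total rental receipts for the year are $3,580, not less than $3,040.
Exception (b) fails — rent is paid in cash.
Exception (c) is satisfied on its face — the tenant is an immediate family member; a Small Lessor Declaration is on file. But: (f) is triggered — a current Category F Registration is held. (c) is therefore removed.
Exception (d): the property is let furnished; there is no written lease — every condition holds. But: (g) operates against (d): the property is publicly advertised. (h) would limit (g) — the space is let for business use — but (i) sets (h) aside: (i) is triggered — a current Standing Clearance is held. (j) is engaged (a current Provisional Clearance is held), but yields to (k): (k) operates — a current Provisional Waiver is held. (d) is therefore removed.
Every exception is unavailable, so the rule governs.

Yes — Amara must file Form RP-5.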